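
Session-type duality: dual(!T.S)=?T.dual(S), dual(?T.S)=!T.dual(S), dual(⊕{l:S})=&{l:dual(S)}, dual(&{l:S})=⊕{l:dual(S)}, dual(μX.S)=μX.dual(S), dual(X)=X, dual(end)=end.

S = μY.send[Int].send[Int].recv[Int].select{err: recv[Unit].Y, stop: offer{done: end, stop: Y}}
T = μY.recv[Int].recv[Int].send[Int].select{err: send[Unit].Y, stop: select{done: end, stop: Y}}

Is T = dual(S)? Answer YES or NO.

μY | μY  ✓ (binder kept)
  send[Int] | recv[Int]  ✓
    send[Int] | recv[Int]  ✓
      recv[Int] | send[Int]  ✓
        select{err,stop} | select{err,stop}  ✗ choice polarity not flipped — not dual

NO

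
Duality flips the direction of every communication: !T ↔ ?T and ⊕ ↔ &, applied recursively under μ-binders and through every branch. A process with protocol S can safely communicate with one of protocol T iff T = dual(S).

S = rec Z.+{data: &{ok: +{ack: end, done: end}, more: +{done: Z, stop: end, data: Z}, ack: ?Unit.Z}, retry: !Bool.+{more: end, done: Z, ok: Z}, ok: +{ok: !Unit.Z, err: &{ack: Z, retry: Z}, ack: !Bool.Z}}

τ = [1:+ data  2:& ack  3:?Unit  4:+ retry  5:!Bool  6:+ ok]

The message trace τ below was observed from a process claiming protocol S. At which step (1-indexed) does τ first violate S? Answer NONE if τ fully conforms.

[1] + data  match  now at &{ok: +{ack: end, done: end}, more: +{done: rec Z.…, stop: end, data: rec Z.…}, ack: ?Unit.rec Z.…}
[2] & ack  match  now at ?Unit.rec Z.…
[3] ?Unit  match  now at rec Z.…
[4] + retry  match  now at !Bool.+{more: end, done: rec Z.…, ok: rec Z.…}
[5] !Bool  match  now at +{more: end, done: rec Z.…, ok: rec Z.…}
[6] + ok  match  now at rec Z.…
all 6 steps conform

NONE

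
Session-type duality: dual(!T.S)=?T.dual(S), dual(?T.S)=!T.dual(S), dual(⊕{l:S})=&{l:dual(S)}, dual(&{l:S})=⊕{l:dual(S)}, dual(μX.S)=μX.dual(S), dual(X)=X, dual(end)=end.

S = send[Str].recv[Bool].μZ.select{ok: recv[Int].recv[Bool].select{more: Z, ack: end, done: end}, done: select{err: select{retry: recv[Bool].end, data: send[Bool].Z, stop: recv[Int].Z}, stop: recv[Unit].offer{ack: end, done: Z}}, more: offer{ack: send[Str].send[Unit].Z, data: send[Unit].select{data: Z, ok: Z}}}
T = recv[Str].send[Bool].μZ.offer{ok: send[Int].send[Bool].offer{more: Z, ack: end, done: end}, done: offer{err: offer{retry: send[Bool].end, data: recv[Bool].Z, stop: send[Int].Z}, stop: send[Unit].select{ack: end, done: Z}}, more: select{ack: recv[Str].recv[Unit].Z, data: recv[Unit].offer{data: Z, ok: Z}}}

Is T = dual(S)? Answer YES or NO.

send[Str] | recv[Str]  ok
  recv[Bool] | send[Bool]  ok
    μZ | μZ  ok (binder kept)
      select{ok,done,more} | offer{ok,done,more}  ok same labels
        • ok:
          recv[Int] | send[Int]  ok
            recv[Bool] | send[Bool]  ok
              select{more,ack,done} | offer{more,ack,done}  ok same labels
                • more:
                  Z | Z  ok
                • ack:
                  end | end  ok
                • done:
                  end | end  ok
        • done:
          select{err,stop} | offer{err,stop}  ok same labels
            • err:
              select{retry,data,stop} | offer{retry,data,stop}  ok same labels
                • retry:
                  recv[Bool] | send[Bool]  ok
                    end | end  ok
                • data:
                  send[Bool] | recv[Bool]  ok
                    Z | Z  ok
                • stop:
                  recv[Int] | send[Int]  ok
                    Z | Z  ok
            • stop:
              recv[Unit] | send[Unit]  ok
                offer{ack,done} | select{ack,done}  ok same labels
                  • ack:
                    end | end  ok
                  • done:
                    Z | Z  ok
        • more:
          offer{ack,data} | select{ack,data}  ok same labels
            • ack:
              send[Str] | recv[Str]  ok
                send[Unit] | recv[Unit]  ok
                  Z | Z  ok
            • data:
              send[Unit] | recv[Unit]  ok
                select{data,ok} | offer{data,ok}  ok same labels
                  • data:
                    Z | Z  ok
                  • ok:
                    Z | Z  ok

YES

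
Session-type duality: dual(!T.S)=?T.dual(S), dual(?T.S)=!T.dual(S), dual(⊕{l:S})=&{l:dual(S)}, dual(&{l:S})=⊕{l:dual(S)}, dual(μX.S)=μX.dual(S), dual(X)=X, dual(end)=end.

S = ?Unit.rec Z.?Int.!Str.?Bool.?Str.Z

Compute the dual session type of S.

?Unit = !Unit
  rec Z = rec Z  (μ self-dual)
    ?Int = !Int
      !Str = ?Str
        ?Bool = !Bool
          ?Str = !Str
            Z self-dual

!Unit.rec Z.!Int.?Str.!Bool.!Str.Z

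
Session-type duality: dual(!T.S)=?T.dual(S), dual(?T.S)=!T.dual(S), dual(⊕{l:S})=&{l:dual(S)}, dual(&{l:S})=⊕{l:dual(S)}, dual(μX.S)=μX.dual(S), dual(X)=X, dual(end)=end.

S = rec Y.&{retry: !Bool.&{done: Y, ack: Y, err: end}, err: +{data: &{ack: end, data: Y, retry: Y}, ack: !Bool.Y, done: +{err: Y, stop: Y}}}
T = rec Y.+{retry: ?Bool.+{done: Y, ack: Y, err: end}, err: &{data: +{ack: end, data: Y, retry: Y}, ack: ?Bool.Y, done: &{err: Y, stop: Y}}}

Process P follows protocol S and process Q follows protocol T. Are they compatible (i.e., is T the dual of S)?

YES

rec Y vs rec Y  ✓ (binder kept)
  &{retry,err} vs +{retry,err}  ✓ labels match
    [retry]
      !Bool vs ?Bool  ✓
        &{done,ack,err} vs +{done,ack,err}  ✓ labels match
          [done]
            Y vs Y  ✓
          [ack]
            Y vs Y  ✓
          [err]
            end vs end  ✓
    [err]
      +{data,ack,done} vs &{data,ack,done}  ✓ labels match
        [data]
          &{ack,data,retry} vs +{ack,data,retry}  ✓ labels match
            [ack]
              end vs end  ✓
            [data]
              Y vs Y  ✓
            [retry]
              Y vs Y  ✓
        [ack]
          !Bool vs ?Bool  ✓
            Y vs Y  ✓
        [done]
          +{err,stop} vs &{err,stop}  ✓ labels match
            [err]
              Y vs Y  ✓
            [stop]
              Y vs Y  ✓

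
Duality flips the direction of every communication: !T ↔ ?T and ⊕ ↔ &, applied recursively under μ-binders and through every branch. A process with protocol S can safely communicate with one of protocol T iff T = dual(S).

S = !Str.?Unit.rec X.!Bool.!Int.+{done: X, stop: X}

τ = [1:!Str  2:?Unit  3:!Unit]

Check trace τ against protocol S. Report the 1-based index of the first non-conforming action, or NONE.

@1 !Str  match  now at ?Unit.rec X.…
@2 ?Unit  match  now at rec X.…
@3 got !Unit, protocol expects !Bool  ✗

3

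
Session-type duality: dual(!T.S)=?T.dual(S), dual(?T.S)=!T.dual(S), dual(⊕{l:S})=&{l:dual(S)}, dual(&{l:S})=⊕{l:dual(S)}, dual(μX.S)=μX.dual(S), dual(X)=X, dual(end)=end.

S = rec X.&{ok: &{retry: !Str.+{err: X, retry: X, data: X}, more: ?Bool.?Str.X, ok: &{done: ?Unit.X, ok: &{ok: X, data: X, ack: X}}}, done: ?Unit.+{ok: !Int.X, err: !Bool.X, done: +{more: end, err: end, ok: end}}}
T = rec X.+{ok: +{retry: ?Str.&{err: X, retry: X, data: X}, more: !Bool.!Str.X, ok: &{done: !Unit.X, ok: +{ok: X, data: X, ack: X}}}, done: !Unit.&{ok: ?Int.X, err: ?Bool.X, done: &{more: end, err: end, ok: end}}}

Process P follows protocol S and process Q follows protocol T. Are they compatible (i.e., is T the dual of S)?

rec X | rec X  match (rec unchanged)
  &{ok,done} | +{ok,done}  match labels match
    case ok:
      &{retry,more,ok} | +{retry,more,ok}  match labels match
        case retry:
          !Str | ?Str  match
            +{err,retry,data} | &{err,retry,data}  match labels match
              case err:
                X | X  match
              case retry:
                X | X  match
              case data:
                X | X  match
        case more:
          ?Bool | !Bool  match
            ?Str | !Str  match
              X | X  match
        case ok:
          &{done,ok} | &{done,ok}  ✗ choice polarity not flipped — not dual

NO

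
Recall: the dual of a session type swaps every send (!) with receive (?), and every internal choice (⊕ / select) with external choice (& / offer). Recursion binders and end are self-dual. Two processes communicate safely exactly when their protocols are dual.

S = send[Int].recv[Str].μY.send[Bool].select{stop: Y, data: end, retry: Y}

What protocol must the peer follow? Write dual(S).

send[Int] = recv[Int]
  recv[Str] = send[Str]
    μY = μY  (μ self-dual)
      send[Bool] = recv[Bool]
        select{stop,data,retry} = offer{stop,data,retry}  (internal→external)
          • stop:
            Y self-dual
          • data:
            end self-dual
          • retry:
            Y self-dual

recv[Int].send[Str].μY.recv[Bool].offer{stop: Y, data: end, retry: Y}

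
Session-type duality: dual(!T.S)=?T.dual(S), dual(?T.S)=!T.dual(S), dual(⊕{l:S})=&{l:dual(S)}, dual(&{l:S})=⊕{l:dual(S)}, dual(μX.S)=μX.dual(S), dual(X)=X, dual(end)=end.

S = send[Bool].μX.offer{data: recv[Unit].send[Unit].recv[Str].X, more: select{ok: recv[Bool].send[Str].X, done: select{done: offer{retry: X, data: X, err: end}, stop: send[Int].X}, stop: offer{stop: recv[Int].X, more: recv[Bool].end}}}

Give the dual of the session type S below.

recv[Bool].μX.select{data: send[Unit].recv[Unit].send[Str].X, more: offer{ok: send[Bool].recv[Str].X, done: offer{done: select{retry: X, data: X, err: end}, stop: recv[Int].X}, stop: select{stop: send[Int].X, more: send[Bool].end}}}

send[Bool] = recv[Bool]
  μX = μX  (binder kept)
    offer{data,more} = select{data,more}  (&→⊕)
      [data]
        recv[Unit] = send[Unit]
          send[Unit] = recv[Unit]
            recv[Str] = send[Str]
              dual(X) = X
      [more]
        select{ok,done,stop} = offer{ok,done,stop}  (select→offer)
          [ok]
            recv[Bool] = send[Bool]
              send[Str] = recv[Str]
                dual(X) = X
          [done]
            select{done,stop} = offer{done,stop}  (select→offer)
              [done]
                offer{retry,data,err} = select{retry,data,err}  (&→⊕)
                  [retry]
                    dual(X) = X
                  [data]
                    dual(X) = X
                  [err]
                    dual(end) = end
              [stop]
                send[Int] = recv[Int]
                  dual(X) = X
          [stop]
            offer{stop,more} = select{stop,more}  (&→⊕)
              [stop]
                recv[Int] = send[Int]
                  dual(X) = X
              [more]
                recv[Bool] = send[Bool]
                  dual(end) = end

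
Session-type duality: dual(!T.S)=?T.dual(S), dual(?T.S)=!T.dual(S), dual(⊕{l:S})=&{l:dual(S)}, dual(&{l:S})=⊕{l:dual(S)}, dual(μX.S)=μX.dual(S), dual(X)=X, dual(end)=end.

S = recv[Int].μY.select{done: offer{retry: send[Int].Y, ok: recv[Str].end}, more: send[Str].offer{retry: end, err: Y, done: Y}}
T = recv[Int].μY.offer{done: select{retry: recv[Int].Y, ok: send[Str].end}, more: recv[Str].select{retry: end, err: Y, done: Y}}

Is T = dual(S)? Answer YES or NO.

NO

recv[Int] vs recv[Int]  ✗ same direction on both sides — not dual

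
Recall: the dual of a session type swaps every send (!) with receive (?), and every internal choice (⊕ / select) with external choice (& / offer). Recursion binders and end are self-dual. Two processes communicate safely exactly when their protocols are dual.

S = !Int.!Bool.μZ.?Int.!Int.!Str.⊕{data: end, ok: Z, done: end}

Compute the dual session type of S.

?Int.?Bool.μZ.!Int.?Int.?Str.&{data: end, ok: Z, done: end}

!Int → ?Int
  !Bool → ?Bool
    μZ → μZ  (μ self-dual)
      ?Int → !Int
        !Int → ?Int
          !Str → ?Str
            ⊕{data,ok,done} → &{data,ok,done}  (internal→external)
              • data:
                dual(end) = end
              • ok:
                dual(Z) = Z
              • done:
                dual(end) = end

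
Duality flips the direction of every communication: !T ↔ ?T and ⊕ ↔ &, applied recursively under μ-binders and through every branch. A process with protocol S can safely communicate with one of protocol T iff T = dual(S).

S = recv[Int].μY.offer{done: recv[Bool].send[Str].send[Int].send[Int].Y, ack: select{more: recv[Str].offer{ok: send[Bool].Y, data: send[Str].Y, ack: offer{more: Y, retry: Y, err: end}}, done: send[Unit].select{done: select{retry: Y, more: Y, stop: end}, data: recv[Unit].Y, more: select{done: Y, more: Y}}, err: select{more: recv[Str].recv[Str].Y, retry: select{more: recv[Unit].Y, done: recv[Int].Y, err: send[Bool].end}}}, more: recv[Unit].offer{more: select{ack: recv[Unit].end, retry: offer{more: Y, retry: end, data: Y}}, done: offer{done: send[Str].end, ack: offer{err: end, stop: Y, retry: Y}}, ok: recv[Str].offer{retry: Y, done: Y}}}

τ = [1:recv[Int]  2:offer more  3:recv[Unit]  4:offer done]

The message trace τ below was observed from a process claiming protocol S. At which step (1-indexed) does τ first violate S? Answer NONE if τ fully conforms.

[1] recv[Int]  match  residual = μY.…
[2] offer more  match  residual = recv[Unit].offer{more: select{ack: recv[Unit].end, retry: offer{more: μY.…, retry: end, data: μY.…}}, done: offer{done: send[Str].end, ack: offer{err: end, stop: μY.…, retry: μY.…}}, ok: recv[Str].offer{retry: μY.…, done: μY.…}}
[3] recv[Unit]  match  residual = offer{more: select{ack: recv[Unit].end, retry: offer{more: μY.…, retry: end, data: μY.…}}, done: offer{done: send[Str].end, ack: offer{err: end, stop: μY.…, retry: μY.…}}, ok: recv[Str].offer{retry: μY.…, done: μY.…}}
[4] offer done  match  residual = offer{done: send[Str].end, ack: offer{err: end, stop: μY.…, retry: μY.…}}
trace exhausted — no violation

NONE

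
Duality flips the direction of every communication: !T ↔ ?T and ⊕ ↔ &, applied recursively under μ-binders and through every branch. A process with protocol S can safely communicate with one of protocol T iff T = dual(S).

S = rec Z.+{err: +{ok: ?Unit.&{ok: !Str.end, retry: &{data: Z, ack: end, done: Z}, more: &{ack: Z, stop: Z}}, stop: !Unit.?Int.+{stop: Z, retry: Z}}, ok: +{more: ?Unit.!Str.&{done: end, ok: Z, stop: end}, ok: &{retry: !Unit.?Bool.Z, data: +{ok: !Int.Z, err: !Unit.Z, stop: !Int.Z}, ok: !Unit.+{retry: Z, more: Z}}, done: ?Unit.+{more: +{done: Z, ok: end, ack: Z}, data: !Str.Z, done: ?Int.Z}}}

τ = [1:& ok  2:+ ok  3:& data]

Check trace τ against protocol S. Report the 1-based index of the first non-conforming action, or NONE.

@1 got & ok, protocol expects + err or + ok  ✗

1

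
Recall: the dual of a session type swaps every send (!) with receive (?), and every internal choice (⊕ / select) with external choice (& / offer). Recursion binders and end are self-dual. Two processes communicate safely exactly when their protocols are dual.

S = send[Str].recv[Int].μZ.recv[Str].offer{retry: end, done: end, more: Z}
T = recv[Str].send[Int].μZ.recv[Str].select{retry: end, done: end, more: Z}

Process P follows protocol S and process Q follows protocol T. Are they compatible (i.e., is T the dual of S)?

send[Str] vs recv[Str]  match
  recv[Int] vs send[Int]  match
    μZ vs μZ  match (rec unchanged)
      recv[Str] vs recv[Str]  ✗ same direction on both sides — not dual

NO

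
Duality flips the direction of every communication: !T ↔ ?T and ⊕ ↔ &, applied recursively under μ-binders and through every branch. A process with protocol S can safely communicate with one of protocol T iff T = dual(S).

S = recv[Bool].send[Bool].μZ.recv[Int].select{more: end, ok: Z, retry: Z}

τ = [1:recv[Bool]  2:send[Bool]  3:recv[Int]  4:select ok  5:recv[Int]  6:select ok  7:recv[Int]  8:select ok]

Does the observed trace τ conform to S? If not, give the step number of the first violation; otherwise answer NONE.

NONE

[1] recv[Bool]  ✓  now at send[Bool].μZ.…
[2] send[Bool]  ✓  now at μZ.…
[3] recv[Int]  ✓  now at select{more: end, ok: μZ.…, retry: μZ.…}
[4] select ok  ✓  now at μZ.…
[5] recv[Int]  ✓  now at select{more: end, ok: μZ.…, retry: μZ.…}
[6] select ok  ✓  now at μZ.…
[7] recv[Int]  ✓  now at select{more: end, ok: μZ.…, retry: μZ.…}
[8] select ok  ✓  now at μZ.…
trace exhausted — no violation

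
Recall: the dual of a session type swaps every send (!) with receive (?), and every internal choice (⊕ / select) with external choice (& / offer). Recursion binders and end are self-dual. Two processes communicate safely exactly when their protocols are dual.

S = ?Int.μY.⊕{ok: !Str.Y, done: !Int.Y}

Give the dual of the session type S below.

?Int → !Int
  μY → μY  (rec unchanged)
    ⊕{ok,done} → &{ok,done}  (select→offer)
      case ok:
        !Str → ?Str
          dual(Y) = Y
      case done:
        !Int → ?Int
          dual(Y) = Y

!Int.μY.&{ok: ?Str.Y, done: ?Int.Y}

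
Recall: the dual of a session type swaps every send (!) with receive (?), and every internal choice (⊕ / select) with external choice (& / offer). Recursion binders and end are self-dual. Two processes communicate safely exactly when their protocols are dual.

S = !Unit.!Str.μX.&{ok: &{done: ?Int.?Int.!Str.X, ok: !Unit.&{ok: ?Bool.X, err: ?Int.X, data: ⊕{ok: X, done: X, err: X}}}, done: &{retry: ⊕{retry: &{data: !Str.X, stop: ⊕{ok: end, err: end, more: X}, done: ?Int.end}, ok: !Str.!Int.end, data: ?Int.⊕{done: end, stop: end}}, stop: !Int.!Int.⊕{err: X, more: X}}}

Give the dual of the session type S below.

!Unit → ?Unit
  !Str → ?Str
    μX → μX  (binder kept)
      &{ok,done} → ⊕{ok,done}  (offer→select)
        • ok:
          &{done,ok} → ⊕{done,ok}  (offer→select)
            • done:
              ?Int → !Int
                ?Int → !Int
                  !Str → ?Str
                    X ↦ X
            • ok:
              !Unit → ?Unit
                &{ok,err,data} → ⊕{ok,err,data}  (offer→select)
                  • ok:
                    ?Bool → !Bool
                      X ↦ X
                  • err:
                    ?Int → !Int
                      X ↦ X
                  • data:
                    ⊕{ok,done,err} → &{ok,done,err}  (⊕→&)
                      • ok:
                        X ↦ X
                      • done:
                        X ↦ X
                      • err:
                        X ↦ X
        • done:
          &{retry,stop} → ⊕{retry,stop}  (offer→select)
            • retry:
              ⊕{retry,ok,data} → &{retry,ok,data}  (⊕→&)
                • retry:
                  &{data,stop,done} → ⊕{data,stop,done}  (offer→select)
                    • data:
                      !Str → ?Str
                        X ↦ X
                    • stop:
                      ⊕{ok,err,more} → &{ok,err,more}  (⊕→&)
                        • ok:
                          end ↦ end
                        • err:
                          end ↦ end
                        • more:
                          X ↦ X
                    • done:
                      ?Int → !Int
                        end ↦ end
                • ok:
                  !Str → ?Str
                    !Int → ?Int
                      end ↦ end
                • data:
                  ?Int → !Int
                    ⊕{done,stop} → &{done,stop}  (⊕→&)
                      • done:
                        end ↦ end
                      • stop:
                        end ↦ end
            • stop:
              !Int → ?Int
                !Int → ?Int
                  ⊕{err,more} → &{err,more}  (⊕→&)
                    • err:
                      X ↦ X
                    • more:
                      X ↦ X

?Unit.?Str.μX.⊕{ok: ⊕{done: !Int.!Int.?Str.X, ok: ?Unit.⊕{ok: !Bool.X, err: !Int.X, data: &{ok: X, done: X, err: X}}}, done: ⊕{retry: &{retry: ⊕{data: ?Str.X, stop: &{ok: end, err: end, more: X}, done: !Int.end}, ok: ?Str.?Int.end, data: !Int.&{done: end, stop: end}}, stop: ?Int.?Int.&{err: X, more: X}}}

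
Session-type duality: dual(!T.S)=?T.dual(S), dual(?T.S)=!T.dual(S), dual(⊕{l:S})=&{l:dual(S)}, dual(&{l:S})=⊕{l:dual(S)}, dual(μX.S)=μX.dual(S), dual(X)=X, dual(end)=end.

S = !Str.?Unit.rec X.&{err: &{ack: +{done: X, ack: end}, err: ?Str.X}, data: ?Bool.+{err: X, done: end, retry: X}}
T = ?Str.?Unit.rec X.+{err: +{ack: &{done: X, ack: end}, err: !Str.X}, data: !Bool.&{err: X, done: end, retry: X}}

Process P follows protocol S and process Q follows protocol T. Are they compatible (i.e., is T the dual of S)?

NO

!Str ‖ ?Str  ✓
  ?Unit ‖ ?Unit  ✗ same direction on both sides — not dual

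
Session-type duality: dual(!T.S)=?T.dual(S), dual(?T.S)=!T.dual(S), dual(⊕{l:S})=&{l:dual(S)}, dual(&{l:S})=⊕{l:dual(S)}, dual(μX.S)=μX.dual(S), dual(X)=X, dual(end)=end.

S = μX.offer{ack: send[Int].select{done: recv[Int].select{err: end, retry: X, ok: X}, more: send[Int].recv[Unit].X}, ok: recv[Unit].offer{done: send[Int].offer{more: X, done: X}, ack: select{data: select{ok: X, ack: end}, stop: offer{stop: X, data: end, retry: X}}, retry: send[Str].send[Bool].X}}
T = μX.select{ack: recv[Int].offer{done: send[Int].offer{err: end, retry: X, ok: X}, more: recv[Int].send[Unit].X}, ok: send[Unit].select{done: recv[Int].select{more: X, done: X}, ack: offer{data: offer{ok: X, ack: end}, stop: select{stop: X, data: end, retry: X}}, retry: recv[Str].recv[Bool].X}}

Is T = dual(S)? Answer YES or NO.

YES

μX | μX  ✓ (binder kept)
  offer{ack,ok} | select{ack,ok}  ✓ labels match
    • ack:
      send[Int] | recv[Int]  ✓
        select{done,more} | offer{done,more}  ✓ labels match
          • done:
            recv[Int] | send[Int]  ✓
              select{err,retry,ok} | offer{err,retry,ok}  ✓ labels match
                • err:
                  end | end  ✓
                • retry:
                  X | X  ✓
                • ok:
                  X | X  ✓
          • more:
            send[Int] | recv[Int]  ✓
              recv[Unit] | send[Unit]  ✓
                X | X  ✓
    • ok:
      recv[Unit] | send[Unit]  ✓
        offer{done,ack,retry} | select{done,ack,retry}  ✓ labels match
          • done:
            send[Int] | recv[Int]  ✓
              offer{more,done} | select{more,done}  ✓ labels match
                • more:
                  X | X  ✓
                • done:
                  X | X  ✓
          • ack:
            select{data,stop} | offer{data,stop}  ✓ labels match
              • data:
                select{ok,ack} | offer{ok,ack}  ✓ labels match
                  • ok:
                    X | X  ✓
                  • ack:
                    end | end  ✓
              • stop:
                offer{stop,data,retry} | select{stop,data,retry}  ✓ labels match
                  • stop:
                    X | X  ✓
                  • data:
                    end | end  ✓
                  • retry:
                    X | X  ✓
          • retry:
            send[Str] | recv[Str]  ✓
              send[Bool] | recv[Bool]  ✓
                X | X  ✓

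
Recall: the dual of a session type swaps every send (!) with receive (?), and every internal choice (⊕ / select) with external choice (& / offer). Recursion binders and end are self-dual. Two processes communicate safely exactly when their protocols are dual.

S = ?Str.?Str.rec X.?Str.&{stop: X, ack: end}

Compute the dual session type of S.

?Str → !Str
  ?Str → !Str
    rec X → rec X  (binder kept)
      ?Str → !Str
        &{stop,ack} → +{stop,ack}  (offer→select)
          • stop:
            dual(X) = X
          • ack:
            dual(end) = end

!Str.!Str.rec X.!Str.+{stop: X, ack: end}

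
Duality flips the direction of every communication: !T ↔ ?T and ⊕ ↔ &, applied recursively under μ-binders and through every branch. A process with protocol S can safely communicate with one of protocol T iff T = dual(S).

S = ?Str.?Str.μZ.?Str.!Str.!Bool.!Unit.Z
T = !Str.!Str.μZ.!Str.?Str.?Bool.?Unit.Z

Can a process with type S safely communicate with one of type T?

YES

?Str ‖ !Str  ok
  ?Str ‖ !Str  ok
    μZ ‖ μZ  ok (binder kept)
      ?Str ‖ !Str  ok
        !Str ‖ ?Str  ok
          !Bool ‖ ?Bool  ok
            !Unit ‖ ?Unit  ok
              Z ‖ Z  ok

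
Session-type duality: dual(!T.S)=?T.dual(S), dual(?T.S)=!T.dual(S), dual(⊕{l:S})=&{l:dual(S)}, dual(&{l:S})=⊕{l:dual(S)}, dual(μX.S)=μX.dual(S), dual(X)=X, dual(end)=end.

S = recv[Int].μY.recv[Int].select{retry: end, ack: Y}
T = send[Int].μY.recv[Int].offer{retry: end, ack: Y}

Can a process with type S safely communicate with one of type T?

recv[Int] | send[Int]  ✓
  μY | μY  ✓ (μ self-dual)
    recv[Int] | recv[Int]  ✗ same direction on both sides — not dual

NO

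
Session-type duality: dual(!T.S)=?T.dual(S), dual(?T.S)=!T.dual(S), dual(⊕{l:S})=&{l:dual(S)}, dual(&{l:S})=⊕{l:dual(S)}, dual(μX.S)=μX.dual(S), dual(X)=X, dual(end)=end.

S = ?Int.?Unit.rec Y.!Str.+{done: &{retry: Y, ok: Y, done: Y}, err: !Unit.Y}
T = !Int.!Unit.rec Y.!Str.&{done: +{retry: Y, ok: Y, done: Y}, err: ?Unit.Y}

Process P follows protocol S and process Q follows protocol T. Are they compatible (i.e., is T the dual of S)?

?Int | !Int  ✓
  ?Unit | !Unit  ✓
    rec Y | rec Y  ✓ (binder kept)
      !Str | !Str  ✗ same direction on both sides — not dual

NO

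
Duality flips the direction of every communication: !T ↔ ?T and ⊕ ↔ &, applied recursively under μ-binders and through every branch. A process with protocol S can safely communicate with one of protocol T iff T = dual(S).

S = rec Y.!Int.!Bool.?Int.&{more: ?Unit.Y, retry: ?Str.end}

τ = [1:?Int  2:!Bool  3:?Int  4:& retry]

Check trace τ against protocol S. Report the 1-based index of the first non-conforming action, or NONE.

1

[1] got ?Int, protocol expects !Int  ✗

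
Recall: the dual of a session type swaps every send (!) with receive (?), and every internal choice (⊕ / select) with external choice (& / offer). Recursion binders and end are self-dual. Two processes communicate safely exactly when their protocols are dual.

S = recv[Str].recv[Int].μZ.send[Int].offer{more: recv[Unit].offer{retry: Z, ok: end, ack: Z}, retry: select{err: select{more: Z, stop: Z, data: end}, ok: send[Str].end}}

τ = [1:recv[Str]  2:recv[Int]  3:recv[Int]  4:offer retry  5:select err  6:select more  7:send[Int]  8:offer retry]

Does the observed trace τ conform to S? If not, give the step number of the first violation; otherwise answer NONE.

@1 recv[Str]  ok  now at recv[Int].μZ.…
@2 recv[Int]  ok  now at μZ.…
@3 got recv[Int], protocol expects send[Int]  ✗

3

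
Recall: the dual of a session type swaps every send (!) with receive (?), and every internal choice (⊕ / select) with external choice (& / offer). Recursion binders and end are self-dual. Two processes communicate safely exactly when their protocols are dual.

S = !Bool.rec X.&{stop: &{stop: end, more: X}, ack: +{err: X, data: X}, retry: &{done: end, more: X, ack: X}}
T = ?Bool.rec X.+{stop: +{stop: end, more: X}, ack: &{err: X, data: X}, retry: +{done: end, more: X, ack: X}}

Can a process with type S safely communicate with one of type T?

YES

!Bool vs ?Bool  ✓
  rec X vs rec X  ✓ (rec unchanged)
    &{stop,ack,retry} vs +{stop,ack,retry}  ✓ same labels
      • stop:
        &{stop,more} vs +{stop,more}  ✓ same labels
          • stop:
            end vs end  ✓
          • more:
            X vs X  ✓
      • ack:
        +{err,data} vs &{err,data}  ✓ same labels
          • err:
            X vs X  ✓
          • data:
            X vs X  ✓
      • retry:
        &{done,more,ack} vs +{done,more,ack}  ✓ same labels
          • done:
            end vs end  ✓
          • more:
            X vs X  ✓
          • ack:
            X vs X  ✓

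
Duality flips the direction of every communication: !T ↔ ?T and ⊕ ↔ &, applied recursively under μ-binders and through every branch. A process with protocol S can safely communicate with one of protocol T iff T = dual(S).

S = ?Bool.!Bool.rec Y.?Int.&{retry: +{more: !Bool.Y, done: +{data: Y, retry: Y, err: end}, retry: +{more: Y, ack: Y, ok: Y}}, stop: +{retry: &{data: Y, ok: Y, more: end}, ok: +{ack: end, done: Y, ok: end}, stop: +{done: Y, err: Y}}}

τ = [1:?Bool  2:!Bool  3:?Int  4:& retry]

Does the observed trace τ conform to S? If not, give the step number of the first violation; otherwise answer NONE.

step 1: ?Bool  match  now at !Bool.rec Y.…
step 2: !Bool  match  now at rec Y.…
step 3: ?Int  match  now at &{retry: +{more: !Bool.rec Y.…, done: +{data: rec Y.…, retry: rec Y.…, err: end}, retry: +{more: rec Y.…, ack: rec Y.…, ok: rec Y.…}}, stop: +{retry: &{data: rec Y.…, ok: rec Y.…, more: end}, ok: +{ack: end, done: rec Y.…, ok: end}, stop: +{done: rec Y.…, err: rec Y.…}}}
step 4: & retry  match  now at +{more: !Bool.rec Y.…, done: +{data: rec Y.…, retry: rec Y.…, err: end}, retry: +{more: rec Y.…, ack: rec Y.…, ok: rec Y.…}}
τ conforms to S (length 4)

NONE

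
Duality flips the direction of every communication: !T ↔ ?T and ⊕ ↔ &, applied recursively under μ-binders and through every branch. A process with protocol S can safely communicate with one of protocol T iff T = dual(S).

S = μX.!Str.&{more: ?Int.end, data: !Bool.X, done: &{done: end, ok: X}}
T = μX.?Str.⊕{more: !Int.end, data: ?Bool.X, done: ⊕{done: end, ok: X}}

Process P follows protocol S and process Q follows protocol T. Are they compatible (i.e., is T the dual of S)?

YES

μX | μX  ok (μ self-dual)
  !Str | ?Str  ok
    &{more,data,done} | ⊕{more,data,done}  ok same labels
      [more]
        ?Int | !Int  ok
          end | end  ok
      [data]
        !Bool | ?Bool  ok
          X | X  ok
      [done]
        &{done,ok} | ⊕{done,ok}  ok same labels
          [done]
            end | end  ok
          [ok]
            X | X  ok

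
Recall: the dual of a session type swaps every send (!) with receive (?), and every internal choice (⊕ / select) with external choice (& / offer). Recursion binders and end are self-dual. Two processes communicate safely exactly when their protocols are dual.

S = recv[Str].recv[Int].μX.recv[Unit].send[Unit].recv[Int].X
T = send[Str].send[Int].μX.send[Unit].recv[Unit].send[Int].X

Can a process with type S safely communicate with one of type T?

YES

recv[Str] ‖ send[Str]  ✓
  recv[Int] ‖ send[Int]  ✓
    μX ‖ μX  ✓ (binder kept)
      recv[Unit] ‖ send[Unit]  ✓
        send[Unit] ‖ recv[Unit]  ✓
          recv[Int] ‖ send[Int]  ✓
            X ‖ X  ✓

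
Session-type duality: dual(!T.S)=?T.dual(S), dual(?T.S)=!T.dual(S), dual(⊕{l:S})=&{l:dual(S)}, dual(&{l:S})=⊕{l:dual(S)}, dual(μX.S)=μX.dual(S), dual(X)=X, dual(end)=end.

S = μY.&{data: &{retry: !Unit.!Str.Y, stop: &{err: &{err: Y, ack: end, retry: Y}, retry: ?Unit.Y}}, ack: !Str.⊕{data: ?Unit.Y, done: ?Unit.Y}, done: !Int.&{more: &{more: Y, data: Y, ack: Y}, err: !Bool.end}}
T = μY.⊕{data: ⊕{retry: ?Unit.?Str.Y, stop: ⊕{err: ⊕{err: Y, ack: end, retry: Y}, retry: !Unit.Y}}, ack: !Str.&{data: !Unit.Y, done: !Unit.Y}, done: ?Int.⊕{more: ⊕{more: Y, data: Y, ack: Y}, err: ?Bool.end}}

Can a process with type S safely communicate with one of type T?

μY | μY  ok (binder kept)
  &{data,ack,done} | ⊕{data,ack,done}  ok labels match
    • data:
      &{retry,stop} | ⊕{retry,stop}  ok labels match
        • retry:
          !Unit | ?Unit  ok
            !Str | ?Str  ok
              Y | Y  ok
        • stop:
          &{err,retry} | ⊕{err,retry}  ok labels match
            • err:
              &{err,ack,retry} | ⊕{err,ack,retry}  ok labels match
                • err:
                  Y | Y  ok
                • ack:
                  end | end  ok
                • retry:
                  Y | Y  ok
            • retry:
              ?Unit | !Unit  ok
                Y | Y  ok
    • ack:
      !Str | !Str  ✗ same direction on both sides — not dual

NO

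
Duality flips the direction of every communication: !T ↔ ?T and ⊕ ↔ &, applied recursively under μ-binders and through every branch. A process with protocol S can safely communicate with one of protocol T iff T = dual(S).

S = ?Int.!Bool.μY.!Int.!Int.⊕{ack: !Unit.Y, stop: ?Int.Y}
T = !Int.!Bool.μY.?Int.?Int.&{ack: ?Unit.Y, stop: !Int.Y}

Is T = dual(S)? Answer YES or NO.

NO

?Int ‖ !Int  match
  !Bool ‖ !Bool  ✗ same direction on both sides — not dual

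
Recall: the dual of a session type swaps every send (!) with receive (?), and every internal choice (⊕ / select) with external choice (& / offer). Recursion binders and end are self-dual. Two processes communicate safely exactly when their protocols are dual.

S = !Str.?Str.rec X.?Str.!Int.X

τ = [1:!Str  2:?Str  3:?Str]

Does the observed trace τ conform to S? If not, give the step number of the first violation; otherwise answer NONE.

NONE

step 1: !Str  match  state: ?Str.rec X.…
step 2: ?Str  match  state: rec X.…
step 3: ?Str  match  state: !Int.rec X.…
trace exhausted — no violation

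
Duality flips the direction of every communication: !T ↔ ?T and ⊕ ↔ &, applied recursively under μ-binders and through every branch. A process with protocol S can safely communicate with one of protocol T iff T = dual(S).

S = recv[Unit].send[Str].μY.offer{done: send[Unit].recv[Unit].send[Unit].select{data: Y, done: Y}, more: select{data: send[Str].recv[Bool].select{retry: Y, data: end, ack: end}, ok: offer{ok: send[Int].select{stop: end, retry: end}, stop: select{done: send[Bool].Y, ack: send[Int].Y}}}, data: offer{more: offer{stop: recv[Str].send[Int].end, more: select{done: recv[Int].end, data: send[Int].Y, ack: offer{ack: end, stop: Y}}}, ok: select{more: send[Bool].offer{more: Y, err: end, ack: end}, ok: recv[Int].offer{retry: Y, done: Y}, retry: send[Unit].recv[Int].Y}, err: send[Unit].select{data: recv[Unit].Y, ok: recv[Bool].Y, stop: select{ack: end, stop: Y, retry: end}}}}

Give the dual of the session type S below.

recv[Unit] → send[Unit]
  send[Str] → recv[Str]
    μY → μY  (binder kept)
      offer{done,more,data} → select{done,more,data}  (&→⊕)
        [done]
          send[Unit] → recv[Unit]
            recv[Unit] → send[Unit]
              send[Unit] → recv[Unit]
                select{data,done} → offer{data,done}  (⊕→&)
                  [data]
                    Y self-dual
                  [done]
                    Y self-dual
        [more]
          select{data,ok} → offer{data,ok}  (⊕→&)
            [data]
              send[Str] → recv[Str]
                recv[Bool] → send[Bool]
                  select{retry,data,ack} → offer{retry,data,ack}  (⊕→&)
                    [retry]
                      Y self-dual
                    [data]
                      end self-dual
                    [ack]
                      end self-dual
            [ok]
              offer{ok,stop} → select{ok,stop}  (&→⊕)
                [ok]
                  send[Int] → recv[Int]
                    select{stop,retry} → offer{stop,retry}  (⊕→&)
                      [stop]
                        end self-dual
                      [retry]
                        end self-dual
                [stop]
                  select{done,ack} → offer{done,ack}  (⊕→&)
                    [done]
                      send[Bool] → recv[Bool]
                        Y self-dual
                    [ack]
                      send[Int] → recv[Int]
                        Y self-dual
        [data]
          offer{more,ok,err} → select{more,ok,err}  (&→⊕)
            [more]
              offer{stop,more} → select{stop,more}  (&→⊕)
                [stop]
                  recv[Str] → send[Str]
                    send[Int] → recv[Int]
                      end self-dual
                [more]
                  select{done,data,ack} → offer{done,data,ack}  (⊕→&)
                    [done]
                      recv[Int] → send[Int]
                        end self-dual
                    [data]
                      send[Int] → recv[Int]
                        Y self-dual
                    [ack]
                      offer{ack,stop} → select{ack,stop}  (&→⊕)
                        [ack]
                          end self-dual
                        [stop]
                          Y self-dual
            [ok]
              select{more,ok,retry} → offer{more,ok,retry}  (⊕→&)
                [more]
                  send[Bool] → recv[Bool]
                    offer{more,err,ack} → select{more,err,ack}  (&→⊕)
                      [more]
                        Y self-dual
                      [err]
                        end self-dual
                      [ack]
                        end self-dual
                [ok]
                  recv[Int] → send[Int]
                    offer{retry,done} → select{retry,done}  (&→⊕)
                      [retry]
                        Y self-dual
                      [done]
                        Y self-dual
                [retry]
                  send[Unit] → recv[Unit]
                    recv[Int] → send[Int]
                      Y self-dual
            [err]
              send[Unit] → recv[Unit]
                select{data,ok,stop} → offer{data,ok,stop}  (⊕→&)
                  [data]
                    recv[Unit] → send[Unit]
                      Y self-dual
                  [ok]
                    recv[Bool] → send[Bool]
                      Y self-dual
                  [stop]
                    select{ack,stop,retry} → offer{ack,stop,retry}  (⊕→&)
                      [ack]
                        end self-dual
                      [stop]
                        Y self-dual
                      [retry]
                        end self-dual

send[Unit].recv[Str].μY.select{done: recv[Unit].send[Unit].recv[Unit].offer{data: Y, done: Y}, more: offer{data: recv[Str].send[Bool].offer{retry: Y, data: end, ack: end}, ok: select{ok: recv[Int].offer{stop: end, retry: end}, stop: offer{done: recv[Bool].Y, ack: recv[Int].Y}}}, data: select{more: select{stop: send[Str].recv[Int].end, more: offer{done: send[Int].end, data: recv[Int].Y, ack: select{ack: end, stop: Y}}}, ok: offer{more: recv[Bool].select{more: Y, err: end, ack: end}, ok: send[Int].select{retry: Y, done: Y}, retry: recv[Unit].send[Int].Y}, err: recv[Unit].offer{data: send[Unit].Y, ok: send[Bool].Y, stop: offer{ack: end, stop: Y, retry: end}}}}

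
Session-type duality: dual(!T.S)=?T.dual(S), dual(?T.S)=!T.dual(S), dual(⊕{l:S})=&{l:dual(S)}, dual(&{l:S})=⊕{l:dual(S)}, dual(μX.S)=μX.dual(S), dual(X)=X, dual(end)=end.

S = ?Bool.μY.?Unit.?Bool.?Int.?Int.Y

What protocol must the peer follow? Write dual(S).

?Bool = !Bool
  μY = μY  (rec unchanged)
    ?Unit = !Unit
      ?Bool = !Bool
        ?Int = !Int
          ?Int = !Int
            dual(Y) = Y

!Bool.μY.!Unit.!Bool.!Int.!Int.Y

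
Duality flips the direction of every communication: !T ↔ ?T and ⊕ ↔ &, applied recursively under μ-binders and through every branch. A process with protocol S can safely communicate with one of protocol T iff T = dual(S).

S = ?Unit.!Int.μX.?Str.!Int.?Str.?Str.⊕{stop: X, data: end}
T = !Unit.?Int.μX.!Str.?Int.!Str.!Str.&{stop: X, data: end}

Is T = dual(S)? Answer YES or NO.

?Unit vs !Unit  match
  !Int vs ?Int  match
    μX vs μX  match (binder kept)
      ?Str vs !Str  match
        !Int vs ?Int  match
          ?Str vs !Str  match
            ?Str vs !Str  match
              ⊕{stop,data} vs &{stop,data}  match label sets agree
                case stop:
                  X vs X  match
                case data:
                  end vs end  match

YES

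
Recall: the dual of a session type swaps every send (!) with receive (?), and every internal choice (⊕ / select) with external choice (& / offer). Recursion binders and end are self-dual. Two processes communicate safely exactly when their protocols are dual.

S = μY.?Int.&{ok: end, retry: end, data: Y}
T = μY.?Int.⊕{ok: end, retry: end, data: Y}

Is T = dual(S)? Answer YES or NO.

μY | μY  match (μ self-dual)
  ?Int | ?Int  ✗ same direction on both sides — not dual

NO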